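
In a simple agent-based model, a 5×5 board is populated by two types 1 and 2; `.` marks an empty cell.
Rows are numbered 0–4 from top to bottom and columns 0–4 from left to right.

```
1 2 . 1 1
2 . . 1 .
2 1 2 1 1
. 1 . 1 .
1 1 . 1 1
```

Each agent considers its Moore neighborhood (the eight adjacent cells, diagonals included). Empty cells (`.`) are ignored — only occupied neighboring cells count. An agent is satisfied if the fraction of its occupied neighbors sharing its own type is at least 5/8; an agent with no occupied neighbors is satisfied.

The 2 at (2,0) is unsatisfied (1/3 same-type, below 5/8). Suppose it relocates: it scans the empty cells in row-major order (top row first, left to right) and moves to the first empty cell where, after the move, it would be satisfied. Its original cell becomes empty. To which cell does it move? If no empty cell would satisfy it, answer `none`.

none

Vacating (2,0). Empty cells in order:
  (0,2): 1/3 same-type → still unsatisfied.
  (1,1): 3/5 same-type → still unsatisfied.
  (1,2): 2/6 same-type → still unsatisfied.
  (1,4): 0/5 same-type → still unsatisfied.
  (3,0): 0/4 same-type → still unsatisfied.
  (3,2): 1/7 same-type → still unsatisfied.
  (3,4): 0/5 same-type → still unsatisfied.
  (4,2): 0/4 same-type → still unsatisfied.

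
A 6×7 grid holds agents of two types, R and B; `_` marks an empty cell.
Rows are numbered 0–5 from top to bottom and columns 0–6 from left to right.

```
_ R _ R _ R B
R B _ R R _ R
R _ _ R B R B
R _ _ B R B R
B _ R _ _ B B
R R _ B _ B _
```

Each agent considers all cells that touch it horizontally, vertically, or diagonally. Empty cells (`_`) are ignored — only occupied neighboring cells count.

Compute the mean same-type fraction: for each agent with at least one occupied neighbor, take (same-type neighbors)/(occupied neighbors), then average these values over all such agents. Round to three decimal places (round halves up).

(0,1)R 1/2
(0,3)R 2/2
(0,5)R 2/3
(0,6)B 0/2
(1,0)R 2/3
(1,1)B 0/3
(1,3)R 3/4
(1,4)R 5/6
(1,6)R 2/4
(2,0)R 2/3
(2,3)R 3/5
(2,4)B 2/7
(2,5)R 4/7
(2,6)B 1/4
(3,0)R 1/2
(3,3)B 1/4
(3,4)R 2/6
(3,5)B 4/7
(3,6)R 1/5
(4,0)B 0/3
(4,2)R 1/3
(4,5)B 3/5
(4,6)B 3/4
(5,0)R 1/2
(5,1)R 2/3
(5,3)B 0/1
(5,5)B 2/2
Sum over 27 agents: 1/2 + 2/2 + 2/3 + 0/2 + 2/3 + 0/3 + 3/4 + 5/6 + 2/4 + 2/3 + 3/5 + 2/7 + 4/7 + 1/4 + 1/2 + 1/4 + 2/6 + 4/7 + 1/5 + 0/3 + 1/3 + 3/5 + 3/4 + 1/2 + 2/3 + 0/1 + 2/2 = 2729/210; mean = 2729/210 ÷ 27 = 2729/5670 = 0.481305… → 0.481.

0.481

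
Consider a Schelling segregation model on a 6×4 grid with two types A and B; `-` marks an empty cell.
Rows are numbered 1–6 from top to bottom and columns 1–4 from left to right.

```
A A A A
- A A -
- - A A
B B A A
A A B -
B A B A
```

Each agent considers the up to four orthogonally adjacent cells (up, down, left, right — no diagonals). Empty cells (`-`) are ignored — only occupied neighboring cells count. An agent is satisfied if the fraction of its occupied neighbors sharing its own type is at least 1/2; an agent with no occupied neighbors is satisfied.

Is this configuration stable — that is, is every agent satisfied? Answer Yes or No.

No

Row 1: (1,1)A 1/1 satisfied · (1,2)A 3/3 satisfied · (1,3)A 3/3 satisfied · (1,4)A 1/1 satisfied
Row 2: (2,2)A 2/2 satisfied · (2,3)A 3/3 satisfied
Row 3: (3,3)A 3/3 satisfied · (3,4)A 2/2 satisfied
Row 4: (4,1)B 1/2 satisfied · (4,2)B 1/3 not · (4,3)A 2/4 satisfied · (4,4)A 2/2 satisfied
Row 5: (5,1)A 1/3 not · (5,2)A 2/4 satisfied · (5,3)B 1/3 not
Row 6: (6,1)B 0/2 not · (6,2)A 1/3 not · (6,3)B 1/3 not · (6,4)A 0/1 not
For instance (4,2) has only 1/3 same-type neighbors, below 1/2.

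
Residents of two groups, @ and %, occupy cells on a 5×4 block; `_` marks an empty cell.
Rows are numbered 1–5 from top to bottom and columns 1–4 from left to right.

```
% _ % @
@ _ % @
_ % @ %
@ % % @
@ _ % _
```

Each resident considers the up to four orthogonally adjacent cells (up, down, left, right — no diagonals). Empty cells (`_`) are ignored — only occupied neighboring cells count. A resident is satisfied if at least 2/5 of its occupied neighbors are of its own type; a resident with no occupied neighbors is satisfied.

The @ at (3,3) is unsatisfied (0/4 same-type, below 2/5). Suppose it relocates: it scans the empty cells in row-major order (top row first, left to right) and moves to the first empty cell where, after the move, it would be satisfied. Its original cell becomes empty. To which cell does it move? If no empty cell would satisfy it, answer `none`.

(3,1)

Vacating (3,3). Empty cells in order:
  (1,2): 0/2 same-type → still unsatisfied.
  (2,2): 1/3 same-type → still unsatisfied.
  (3,1): 2/3 same-type → satisfied — stop here.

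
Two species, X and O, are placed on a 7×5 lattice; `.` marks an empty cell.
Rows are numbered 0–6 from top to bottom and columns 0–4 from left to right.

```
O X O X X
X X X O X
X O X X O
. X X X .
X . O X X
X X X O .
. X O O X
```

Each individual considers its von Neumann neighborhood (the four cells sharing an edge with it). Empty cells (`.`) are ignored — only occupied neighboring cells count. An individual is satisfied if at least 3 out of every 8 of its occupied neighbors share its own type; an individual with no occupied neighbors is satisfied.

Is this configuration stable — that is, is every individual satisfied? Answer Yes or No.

No

(0,0)O 0/2 not
(0,1)X 1/3 not
(0,2)O 0/3 not
(0,3)X 1/3 not
(0,4)X 2/2 satisfied
(1,0)X 2/3 satisfied
(1,1)X 3/4 satisfied
(1,2)X 2/4 satisfied
(1,3)O 0/4 not
(1,4)X 1/3 not
(2,0)X 1/2 satisfied
(2,1)O 0/4 not
(2,2)X 3/4 satisfied
(2,3)X 2/4 satisfied
(2,4)O 0/2 not
(3,1)X 1/2 satisfied
(3,2)X 3/4 satisfied
(3,3)X 3/3 satisfied
(4,0)X 1/1 satisfied
(4,2)O 0/3 not
(4,3)X 2/4 satisfied
(4,4)X 1/1 satisfied
(5,0)X 2/2 satisfied
(5,1)X 3/3 satisfied
(5,2)X 1/4 not
(5,3)O 1/3 not
(6,1)X 1/2 satisfied
(6,2)O 1/3 not
(6,3)O 2/3 satisfied
(6,4)X 0/1 not
For instance (0,0) has only 0/2 same-type neighbors, below 3/8.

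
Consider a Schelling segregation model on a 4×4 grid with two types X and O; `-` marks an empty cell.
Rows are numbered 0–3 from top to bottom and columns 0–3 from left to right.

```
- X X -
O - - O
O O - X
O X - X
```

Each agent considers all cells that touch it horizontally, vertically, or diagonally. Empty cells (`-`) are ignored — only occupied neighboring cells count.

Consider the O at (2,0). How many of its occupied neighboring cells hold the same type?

Occupied neighbors of (2,0): (1,0)=O, (2,1)=O, (3,0)=O, (3,1)=X.
Same type (O): 3 of 4.

3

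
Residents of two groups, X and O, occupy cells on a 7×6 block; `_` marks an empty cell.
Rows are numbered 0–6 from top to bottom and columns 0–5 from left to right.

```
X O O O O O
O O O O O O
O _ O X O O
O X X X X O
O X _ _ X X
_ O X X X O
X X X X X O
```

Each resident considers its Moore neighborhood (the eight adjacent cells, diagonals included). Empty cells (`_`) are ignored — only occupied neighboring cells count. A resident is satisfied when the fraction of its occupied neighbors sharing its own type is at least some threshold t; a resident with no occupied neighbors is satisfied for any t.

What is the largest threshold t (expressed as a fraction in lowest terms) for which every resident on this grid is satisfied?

(0,0)X 0/3
(0,1)O 4/5
(0,2)O 5/5
(0,3)O 5/5
(0,4)O 5/5
(0,5)O 3/3
(1,0)O 3/4
(1,1)O 6/7
(1,2)O 6/7
(1,3)O 7/8
(1,4)O 7/8
(1,5)O 5/5
(2,0)O 3/4
(2,2)O 3/7
(2,3)X 3/8
(2,4)O 5/8
(2,5)O 4/5
(3,0)O 2/4
(3,1)X 2/6
(3,2)X 4/5
(3,3)X 4/6
(3,4)X 4/7
(3,5)O 2/5
(4,0)O 2/4
(4,1)X 3/6
(4,4)X 5/7
(4,5)X 3/5
(5,1)O 1/6
(5,2)X 5/6
(5,3)X 6/6
(5,4)X 5/7
(5,5)O 1/5
(6,0)X 1/2
(6,1)X 3/4
(6,2)X 4/5
(6,3)X 5/5
(6,4)X 3/5
(6,5)O 1/3
The smallest same-type fraction is 0/3 at (0,0), which reduces to 0/1. Any threshold above that leaves this resident unsatisfied.

0/1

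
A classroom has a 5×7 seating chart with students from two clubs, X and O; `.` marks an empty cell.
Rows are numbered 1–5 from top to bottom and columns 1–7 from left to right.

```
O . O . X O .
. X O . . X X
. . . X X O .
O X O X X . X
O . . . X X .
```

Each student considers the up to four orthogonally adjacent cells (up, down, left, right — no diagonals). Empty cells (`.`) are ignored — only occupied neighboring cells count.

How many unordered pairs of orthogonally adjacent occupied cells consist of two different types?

8

Scan each occupied cell's neighbors to the right and below so each pair is counted once.
From row 1: 2 unlike of 3 pairs (running 2/3).
From row 2: 2 unlike of 3 pairs (running 4/6).
From row 3: 1 unlike of 4 pairs (running 5/10).
From row 4: 3 unlike of 6 pairs (running 8/16).
From row 5: 0 unlike of 1 pairs (running 8/17).
Total adjacent occupied pairs: 17; unlike-type pairs: 8.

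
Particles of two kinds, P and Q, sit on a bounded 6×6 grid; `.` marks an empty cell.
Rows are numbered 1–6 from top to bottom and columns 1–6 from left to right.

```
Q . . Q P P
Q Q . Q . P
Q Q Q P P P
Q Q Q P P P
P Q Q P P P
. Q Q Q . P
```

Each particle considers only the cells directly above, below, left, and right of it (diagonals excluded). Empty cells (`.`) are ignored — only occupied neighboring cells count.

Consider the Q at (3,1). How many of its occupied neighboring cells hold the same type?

3

Occupied neighbors of (3,1): (2,1)=Q, (4,1)=Q, (3,2)=Q.
Same type (Q): 3 of 3.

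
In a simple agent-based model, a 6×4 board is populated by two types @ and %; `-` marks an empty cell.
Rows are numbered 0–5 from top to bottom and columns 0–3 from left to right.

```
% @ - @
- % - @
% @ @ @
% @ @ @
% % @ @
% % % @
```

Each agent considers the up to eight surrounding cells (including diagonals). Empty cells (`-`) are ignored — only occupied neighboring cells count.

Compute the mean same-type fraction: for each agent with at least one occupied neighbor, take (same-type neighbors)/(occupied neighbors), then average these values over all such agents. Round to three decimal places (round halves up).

(0,0)% 1/2
(0,1)@ 0/2
(0,3)@ 1/1
(1,1)% 2/5
(1,3)@ 3/3
(2,0)% 2/4
(2,1)@ 3/6
(2,2)@ 6/7
(2,3)@ 4/4
(3,0)% 3/5
(3,1)@ 4/8
(3,2)@ 7/8
(3,3)@ 5/5
(4,0)% 4/5
(4,1)% 5/8
(4,2)@ 5/8
(4,3)@ 4/5
(5,0)% 3/3
(5,1)% 4/5
(5,2)% 2/5
(5,3)@ 2/3
Sum over 21 agents: 1/2 + 0/2 + 1/1 + 2/5 + 3/3 + 2/4 + 3/6 + 6/7 + 4/4 + 3/5 + 4/8 + 7/8 + 5/5 + 4/5 + 5/8 + 5/8 + 4/5 + 3/3 + 4/5 + 2/5 + 2/3 = 12137/840; mean = 12137/840 ÷ 21 = 12137/17640 = 0.688038… → 0.688.

0.688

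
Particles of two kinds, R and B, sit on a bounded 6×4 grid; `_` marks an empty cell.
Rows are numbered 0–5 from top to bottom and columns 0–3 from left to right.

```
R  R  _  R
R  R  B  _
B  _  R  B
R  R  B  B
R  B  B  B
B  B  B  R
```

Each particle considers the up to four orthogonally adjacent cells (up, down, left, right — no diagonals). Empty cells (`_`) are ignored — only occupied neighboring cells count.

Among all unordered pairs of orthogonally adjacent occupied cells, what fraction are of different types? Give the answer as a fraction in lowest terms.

3/7

Scan each occupied cell's neighbors to the right and below so each pair is counted once.
Row 0: R(0,0)–R(0,1)= R(0,0)–R(1,0)= R(0,1)–R(1,1)=  → 0/3 unlike.
Row 1: R(1,0)–R(1,1)= R(1,0)–B(2,0)≠ R(1,1)–B(1,2)≠ B(1,2)–R(2,2)≠  → 3/4 unlike.
Row 2: B(2,0)–R(3,0)≠ R(2,2)–B(2,3)≠ R(2,2)–B(3,2)≠ B(2,3)–B(3,3)=  → 3/4 unlike.
Row 3: R(3,0)–R(3,1)= R(3,0)–R(4,0)= R(3,1)–B(3,2)≠ R(3,1)–B(4,1)≠ B(3,2)–B(3,3)= B(3,2)–B(4,2)= B(3,3)–B(4,3)=  → 2/7 unlike.
Row 4: R(4,0)–B(4,1)≠ R(4,0)–B(5,0)≠ B(4,1)–B(4,2)= B(4,1)–B(5,1)= B(4,2)–B(4,3)= B(4,2)–B(5,2)= B(4,3)–R(5,3)≠  → 3/7 unlike.
Row 5: B(5,0)–B(5,1)= B(5,1)–B(5,2)= B(5,2)–R(5,3)≠  → 1/3 unlike.
Total adjacent occupied pairs: 28; unlike-type pairs: 12.
12/28 reduces to 3/7.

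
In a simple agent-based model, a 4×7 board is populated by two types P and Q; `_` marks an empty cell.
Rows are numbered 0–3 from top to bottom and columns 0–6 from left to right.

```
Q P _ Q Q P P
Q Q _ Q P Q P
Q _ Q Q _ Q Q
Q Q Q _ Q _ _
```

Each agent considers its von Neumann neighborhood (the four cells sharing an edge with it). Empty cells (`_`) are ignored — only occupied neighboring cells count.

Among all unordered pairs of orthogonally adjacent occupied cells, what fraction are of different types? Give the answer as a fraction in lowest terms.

3/8

Scan each occupied cell's neighbors to the right and below so each pair is counted once.
From row 0: 5 unlike of 10 pairs (running 5/10).
From row 1: 4 unlike of 8 pairs (running 9/18).
From row 2: 0 unlike of 4 pairs (running 9/22).
From row 3: 0 unlike of 2 pairs (running 9/24).
Total adjacent occupied pairs: 24; unlike-type pairs: 9.
9/24 reduces to 3/8.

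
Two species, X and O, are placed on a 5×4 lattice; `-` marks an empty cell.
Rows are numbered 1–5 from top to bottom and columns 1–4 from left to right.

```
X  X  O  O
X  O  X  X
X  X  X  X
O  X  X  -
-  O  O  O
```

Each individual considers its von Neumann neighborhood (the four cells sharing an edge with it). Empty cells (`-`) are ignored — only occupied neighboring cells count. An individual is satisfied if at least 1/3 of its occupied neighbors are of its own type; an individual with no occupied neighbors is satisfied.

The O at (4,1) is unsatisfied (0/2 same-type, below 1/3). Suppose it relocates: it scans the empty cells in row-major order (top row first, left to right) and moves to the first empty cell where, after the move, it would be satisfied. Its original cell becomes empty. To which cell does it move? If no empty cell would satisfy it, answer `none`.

Vacating (4,1). Empty cells in order:
  (4,4): 1/3 same-type → satisfied — stop here.

(4,4)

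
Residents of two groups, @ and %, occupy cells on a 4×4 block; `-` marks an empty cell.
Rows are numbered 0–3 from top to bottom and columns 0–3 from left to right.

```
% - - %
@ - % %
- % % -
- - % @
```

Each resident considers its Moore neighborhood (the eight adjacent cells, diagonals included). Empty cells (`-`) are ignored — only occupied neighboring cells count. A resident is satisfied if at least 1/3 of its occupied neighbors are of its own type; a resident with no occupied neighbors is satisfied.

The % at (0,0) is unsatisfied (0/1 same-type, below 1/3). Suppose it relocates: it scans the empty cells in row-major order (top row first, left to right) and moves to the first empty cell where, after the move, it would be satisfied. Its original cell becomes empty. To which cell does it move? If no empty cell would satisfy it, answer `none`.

(0,1)

Vacating (0,0). Empty cells in order:
  (0,1): 1/2 same-type → satisfied — stop here.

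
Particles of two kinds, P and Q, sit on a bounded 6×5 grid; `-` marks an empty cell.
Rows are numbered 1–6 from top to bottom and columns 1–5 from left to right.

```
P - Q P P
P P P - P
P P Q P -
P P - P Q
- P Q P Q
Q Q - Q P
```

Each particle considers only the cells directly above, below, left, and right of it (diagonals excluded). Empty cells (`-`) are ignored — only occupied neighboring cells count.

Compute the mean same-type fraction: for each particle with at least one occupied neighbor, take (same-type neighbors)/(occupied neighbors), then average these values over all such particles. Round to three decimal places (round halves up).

0.569

(1,1)P 1/1
(1,3)Q 0/2
(1,4)P 1/2
(1,5)P 2/2
(2,1)P 3/3
(2,2)P 3/3
(2,3)P 1/3
(2,5)P 1/1
(3,1)P 3/3
(3,2)P 3/4
(3,3)Q 0/3
(3,4)P 1/2
(4,1)P 2/2
(4,2)P 3/3
(4,4)P 2/3
(4,5)Q 1/2
(5,2)P 1/3
(5,3)Q 0/2
(5,4)P 1/4
(5,5)Q 1/3
(6,1)Q 1/1
(6,2)Q 1/2
(6,4)Q 0/2
(6,5)P 0/2
Sum over 24 particles: 1/1 + 0/2 + 1/2 + 2/2 + 3/3 + 3/3 + 1/3 + 1/1 + 3/3 + 3/4 + 0/3 + 1/2 + 2/2 + 3/3 + 2/3 + 1/2 + 1/3 + 0/2 + 1/4 + 1/3 + 1/1 + 1/2 + 0/2 + 0/2 = 41/3; mean = 41/3 ÷ 24 = 41/72 = 0.569444… → 0.569.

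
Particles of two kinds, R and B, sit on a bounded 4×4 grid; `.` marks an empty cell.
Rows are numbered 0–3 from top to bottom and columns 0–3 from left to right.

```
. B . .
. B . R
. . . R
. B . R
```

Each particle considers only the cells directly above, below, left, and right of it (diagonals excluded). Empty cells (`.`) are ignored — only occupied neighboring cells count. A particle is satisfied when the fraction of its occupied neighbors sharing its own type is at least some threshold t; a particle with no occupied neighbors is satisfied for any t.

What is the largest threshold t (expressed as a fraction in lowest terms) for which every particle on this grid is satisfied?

(0,1)B 1/1
(1,1)B 1/1
(1,3)R 1/1
(2,3)R 2/2
(3,1)B — no occupied neighbors
(3,3)R 1/1
The smallest same-type fraction is 1/1 at (0,1), which reduces to 1/1. Any threshold above that leaves this particle unsatisfied.

1/1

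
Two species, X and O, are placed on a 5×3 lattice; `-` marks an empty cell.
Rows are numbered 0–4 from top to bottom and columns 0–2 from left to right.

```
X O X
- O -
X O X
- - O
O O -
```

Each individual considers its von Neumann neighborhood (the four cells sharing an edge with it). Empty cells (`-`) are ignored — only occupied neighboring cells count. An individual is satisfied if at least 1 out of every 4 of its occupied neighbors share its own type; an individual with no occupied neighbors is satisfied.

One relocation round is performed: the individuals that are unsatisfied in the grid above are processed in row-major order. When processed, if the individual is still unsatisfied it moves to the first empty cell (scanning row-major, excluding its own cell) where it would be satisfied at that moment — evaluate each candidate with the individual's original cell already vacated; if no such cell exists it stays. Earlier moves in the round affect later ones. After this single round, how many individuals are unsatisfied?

0

Initially unsatisfied (in order): (0,0), (0,2), (2,0), (2,2), (3,2).
  (0,0) → (1,0).
  (0,2) → (0,0).
  (2,0): now satisfied by earlier moves; stays.
  (2,2) → (3,0).
  (3,2): now satisfied by earlier moves; stays.
Resulting grid:
X O -
X O -
X O -
X - O
O O -
All satisfied now.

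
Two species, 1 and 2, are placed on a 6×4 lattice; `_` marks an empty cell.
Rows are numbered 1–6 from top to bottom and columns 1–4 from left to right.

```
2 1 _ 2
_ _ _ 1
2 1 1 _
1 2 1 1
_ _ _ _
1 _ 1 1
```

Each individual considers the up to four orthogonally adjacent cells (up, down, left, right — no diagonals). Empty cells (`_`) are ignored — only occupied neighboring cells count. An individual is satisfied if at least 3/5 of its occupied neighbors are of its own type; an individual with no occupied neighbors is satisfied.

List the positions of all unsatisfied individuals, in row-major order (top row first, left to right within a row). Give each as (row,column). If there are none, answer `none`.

(1,1), (1,2), (1,4), (2,4), (3,1), (3,2), (4,1), (4,2)

Row 1: (1,1)2 0/1 unhappy · (1,2)1 0/1 unhappy · (1,4)2 0/1 unhappy
Row 2: (2,4)1 0/1 unhappy
Row 3: (3,1)2 0/2 unhappy · (3,2)1 1/3 unhappy · (3,3)1 2/2 ok
Row 4: (4,1)1 0/2 unhappy · (4,2)2 0/3 unhappy · (4,3)1 2/3 ok · (4,4)1 1/1 ok
Row 6: (6,1)1 0/0 ok · (6,3)1 1/1 ok · (6,4)1 1/1 ok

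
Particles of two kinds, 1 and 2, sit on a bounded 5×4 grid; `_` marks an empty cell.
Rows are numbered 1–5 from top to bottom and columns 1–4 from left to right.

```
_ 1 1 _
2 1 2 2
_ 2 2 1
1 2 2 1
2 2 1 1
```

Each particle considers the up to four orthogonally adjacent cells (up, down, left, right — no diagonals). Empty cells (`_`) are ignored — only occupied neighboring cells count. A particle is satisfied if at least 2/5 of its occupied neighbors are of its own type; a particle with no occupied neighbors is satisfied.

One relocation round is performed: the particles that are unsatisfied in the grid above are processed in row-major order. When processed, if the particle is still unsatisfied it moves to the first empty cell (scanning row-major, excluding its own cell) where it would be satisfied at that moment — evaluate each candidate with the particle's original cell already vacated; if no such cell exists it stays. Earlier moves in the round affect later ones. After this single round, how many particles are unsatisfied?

Initially unsatisfied (in order): (2,1), (2,2), (3,4), (4,1), (5,3).
  (2,1) → (1,4).
  (2,2) → (1,1).
  (3,4) → (2,1).
  (4,1) → (2,2).
  (5,3) → (3,1).
Resulting grid:
1 1 1 2
1 1 2 2
1 2 2 _
_ 2 2 1
2 2 _ 1
Unsatisfied now: (1,3).

1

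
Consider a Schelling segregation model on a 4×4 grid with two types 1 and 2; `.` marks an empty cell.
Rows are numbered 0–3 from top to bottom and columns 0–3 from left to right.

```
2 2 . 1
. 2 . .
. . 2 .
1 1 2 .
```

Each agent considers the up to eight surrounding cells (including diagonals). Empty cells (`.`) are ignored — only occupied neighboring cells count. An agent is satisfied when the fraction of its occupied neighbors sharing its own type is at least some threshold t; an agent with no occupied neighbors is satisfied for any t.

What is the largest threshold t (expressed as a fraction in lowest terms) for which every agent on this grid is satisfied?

(0,0)2 2/2
(0,1)2 2/2
(0,3)1 — no occupied neighbors
(1,1)2 3/3
(2,2)2 2/3
(3,0)1 1/1
(3,1)1 1/3
(3,2)2 1/2
The smallest same-type fraction is 1/3 at (3,1), which reduces to 1/3. Any threshold above that leaves this agent unsatisfied.

1/3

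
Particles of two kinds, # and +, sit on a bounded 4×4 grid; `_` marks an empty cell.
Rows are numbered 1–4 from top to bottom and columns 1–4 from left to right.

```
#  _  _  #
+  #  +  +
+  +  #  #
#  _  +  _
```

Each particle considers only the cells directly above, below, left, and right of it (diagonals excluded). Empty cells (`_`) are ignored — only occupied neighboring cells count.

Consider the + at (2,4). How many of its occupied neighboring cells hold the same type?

1

Occupied neighbors of (2,4): (1,4)=#, (3,4)=#, (2,3)=+.
Same type (+): 1 of 3.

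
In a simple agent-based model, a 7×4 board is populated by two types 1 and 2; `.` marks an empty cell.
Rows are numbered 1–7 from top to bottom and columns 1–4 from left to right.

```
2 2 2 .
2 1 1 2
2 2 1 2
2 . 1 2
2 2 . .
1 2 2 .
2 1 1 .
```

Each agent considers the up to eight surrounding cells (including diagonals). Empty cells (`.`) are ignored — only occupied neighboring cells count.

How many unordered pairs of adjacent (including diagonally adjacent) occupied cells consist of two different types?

28

Scan each occupied cell's neighbors to the right and below (and the two forward diagonals) so each pair is counted once.
Row 1: 2(1,1)–2(1,2)= 2(1,1)–2(2,1)= 2(1,1)–1(2,2)≠ 2(1,2)–2(1,3)= 2(1,2)–1(2,2)≠ 2(1,2)–1(2,3)≠ 2(1,2)–2(2,1)= 2(1,3)–1(2,3)≠ 2(1,3)–2(2,4)= 2(1,3)–1(2,2)≠  → 5/10 unlike.
Row 2: 2(2,1)–1(2,2)≠ 2(2,1)–2(3,1)= 2(2,1)–2(3,2)= 1(2,2)–1(2,3)= 1(2,2)–2(3,2)≠ 1(2,2)–1(3,3)= 1(2,2)–2(3,1)≠ 1(2,3)–2(2,4)≠ 1(2,3)–1(3,3)= 1(2,3)–2(3,4)≠ 1(2,3)–2(3,2)≠ 2(2,4)–2(3,4)= 2(2,4)–1(3,3)≠  → 7/13 unlike.
Row 3: 2(3,1)–2(3,2)= 2(3,1)–2(4,1)= 2(3,2)–1(3,3)≠ 2(3,2)–1(4,3)≠ 2(3,2)–2(4,1)= 1(3,3)–2(3,4)≠ 1(3,3)–1(4,3)= 1(3,3)–2(4,4)≠ 2(3,4)–2(4,4)= 2(3,4)–1(4,3)≠  → 5/10 unlike.
Row 4: 2(4,1)–2(5,1)= 2(4,1)–2(5,2)= 1(4,3)–2(4,4)≠ 1(4,3)–2(5,2)≠  → 2/4 unlike.
Row 5: 2(5,1)–2(5,2)= 2(5,1)–1(6,1)≠ 2(5,1)–2(6,2)= 2(5,2)–2(6,2)= 2(5,2)–2(6,3)= 2(5,2)–1(6,1)≠  → 2/6 unlike.
Row 6: 1(6,1)–2(6,2)≠ 1(6,1)–2(7,1)≠ 1(6,1)–1(7,2)= 2(6,2)–2(6,3)= 2(6,2)–1(7,2)≠ 2(6,2)–1(7,3)≠ 2(6,2)–2(7,1)= 2(6,3)–1(7,3)≠ 2(6,3)–1(7,2)≠  → 6/9 unlike.
Row 7: 2(7,1)–1(7,2)≠ 1(7,2)–1(7,3)=  → 1/2 unlike.
Total adjacent occupied pairs: 54; unlike-type pairs: 28.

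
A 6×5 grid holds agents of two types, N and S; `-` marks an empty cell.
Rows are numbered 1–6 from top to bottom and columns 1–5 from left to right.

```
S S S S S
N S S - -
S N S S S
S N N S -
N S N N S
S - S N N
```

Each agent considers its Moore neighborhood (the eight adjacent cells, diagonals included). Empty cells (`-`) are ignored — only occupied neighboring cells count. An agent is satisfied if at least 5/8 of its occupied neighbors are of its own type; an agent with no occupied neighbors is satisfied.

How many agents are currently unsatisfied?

16

Row 1: (1,1)S 2/3 satisfied · (1,2)S 4/5 satisfied · (1,3)S 4/4 satisfied · (1,4)S 3/3 satisfied · (1,5)S 1/1 satisfied
Row 2: (2,1)N 1/5 not · (2,2)S 6/8 satisfied · (2,3)S 6/7 satisfied
Row 3: (3,1)S 2/5 not · (3,2)N 3/8 not · (3,3)S 4/7 not · (3,4)S 4/5 satisfied · (3,5)S 2/2 satisfied
Row 4: (4,1)S 2/5 not · (4,2)N 4/8 not · (4,3)N 4/8 not · (4,4)S 4/7 not
Row 5: (5,1)N 1/4 not · (5,2)S 3/7 not · (5,3)N 4/7 not · (5,4)N 4/7 not · (5,5)S 1/4 not
Row 6: (6,1)S 1/2 not · (6,3)S 1/4 not · (6,4)N 3/5 not · (6,5)N 2/3 satisfied
Unsatisfied: (2,1), (3,1), (3,2), (3,3), (4,1), (4,2), (4,3), (4,4), (5,1), (5,2), (5,3), (5,4), (5,5), (6,1), (6,3), (6,4) — 16 in total.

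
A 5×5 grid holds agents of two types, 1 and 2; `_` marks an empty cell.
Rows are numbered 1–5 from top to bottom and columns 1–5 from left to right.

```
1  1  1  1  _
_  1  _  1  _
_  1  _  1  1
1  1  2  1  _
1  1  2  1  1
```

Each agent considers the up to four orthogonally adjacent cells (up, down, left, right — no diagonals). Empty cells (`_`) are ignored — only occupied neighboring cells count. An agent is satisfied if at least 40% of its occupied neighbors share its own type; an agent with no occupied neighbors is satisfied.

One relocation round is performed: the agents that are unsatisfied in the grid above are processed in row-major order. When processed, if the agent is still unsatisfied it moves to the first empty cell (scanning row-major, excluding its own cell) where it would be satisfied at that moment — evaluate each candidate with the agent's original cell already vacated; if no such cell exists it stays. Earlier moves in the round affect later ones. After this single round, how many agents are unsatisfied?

Initially unsatisfied (in order): (4,3), (5,3).
  (4,3): no empty cell satisfies it; stays.
  (5,3): no empty cell satisfies it; stays.
Resulting grid:
1 1 1 1 _
_ 1 _ 1 _
_ 1 _ 1 1
1 1 2 1 _
1 1 2 1 1
Unsatisfied now: (4,3), (5,3).

2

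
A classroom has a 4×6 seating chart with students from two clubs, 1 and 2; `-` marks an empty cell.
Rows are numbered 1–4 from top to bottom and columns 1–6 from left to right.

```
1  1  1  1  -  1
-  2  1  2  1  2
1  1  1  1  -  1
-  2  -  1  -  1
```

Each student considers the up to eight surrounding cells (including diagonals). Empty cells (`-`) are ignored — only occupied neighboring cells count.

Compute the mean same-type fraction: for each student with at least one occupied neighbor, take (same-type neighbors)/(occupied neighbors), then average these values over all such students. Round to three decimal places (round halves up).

Row 1: (1,1)1 1/2 · (1,2)1 3/4 · (1,3)1 3/5 · (1,4)1 3/4 · (1,6)1 1/2
Row 2: (2,2)2 0/7 · (2,3)1 6/8 · (2,4)2 0/6 · (2,5)1 4/6 · (2,6)2 0/3
Row 3: (3,1)1 1/3 · (3,2)1 3/5 · (3,3)1 4/7 · (3,4)1 4/5 · (3,6)1 2/3
Row 4: (4,2)2 0/3 · (4,4)1 2/2 · (4,6)1 1/1
Sum over 18 students: 1/2 + 3/4 + 3/5 + 3/4 + 1/2 + 0/7 + 6/8 + 0/6 + 4/6 + 0/3 + 1/3 + 3/5 + 4/7 + 4/5 + 2/3 + 0/3 + 2/2 + 1/1 = 797/84; mean = 797/84 ÷ 18 = 797/1512 = 0.527116… → 0.527.

0.527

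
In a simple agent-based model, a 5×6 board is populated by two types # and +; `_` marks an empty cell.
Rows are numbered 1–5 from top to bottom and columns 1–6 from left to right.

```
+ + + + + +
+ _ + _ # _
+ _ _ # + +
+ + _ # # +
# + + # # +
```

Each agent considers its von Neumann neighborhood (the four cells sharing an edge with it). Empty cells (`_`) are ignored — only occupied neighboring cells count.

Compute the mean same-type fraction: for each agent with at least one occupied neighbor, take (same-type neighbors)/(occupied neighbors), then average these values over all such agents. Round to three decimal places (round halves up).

Row 1: (1,1)+ 2/2 · (1,2)+ 2/2 · (1,3)+ 3/3 · (1,4)+ 2/2 · (1,5)+ 2/3 · (1,6)+ 1/1
Row 2: (2,1)+ 2/2 · (2,3)+ 1/1 · (2,5)# 0/2
Row 3: (3,1)+ 2/2 · (3,4)# 1/2 · (3,5)+ 1/4 · (3,6)+ 2/2
Row 4: (4,1)+ 2/3 · (4,2)+ 2/2 · (4,4)# 3/3 · (4,5)# 2/4 · (4,6)+ 2/3
Row 5: (5,1)# 0/2 · (5,2)+ 2/3 · (5,3)+ 1/2 · (5,4)# 2/3 · (5,5)# 2/3 · (5,6)+ 1/2
Sum over 24 agents: 2/2 + 2/2 + 3/3 + 2/2 + 2/3 + 1/1 + 2/2 + 1/1 + 0/2 + 2/2 + 1/2 + 1/4 + 2/2 + 2/3 + 2/2 + 3/3 + 2/4 + 2/3 + 0/2 + 2/3 + 1/2 + 2/3 + 2/3 + 1/2 = 69/4; mean = 69/4 ÷ 24 = 23/32 = 0.71875 → 0.719.

0.719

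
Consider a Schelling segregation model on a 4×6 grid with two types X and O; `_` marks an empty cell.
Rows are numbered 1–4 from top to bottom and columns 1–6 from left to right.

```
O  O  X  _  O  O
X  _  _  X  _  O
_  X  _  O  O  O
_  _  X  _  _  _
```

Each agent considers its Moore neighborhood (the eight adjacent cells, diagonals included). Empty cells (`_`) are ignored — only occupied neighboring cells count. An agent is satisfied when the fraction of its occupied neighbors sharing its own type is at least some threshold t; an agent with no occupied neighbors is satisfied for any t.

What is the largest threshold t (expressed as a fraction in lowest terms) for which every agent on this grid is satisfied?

1/4

(1,1)O 1/2
(1,2)O 1/3
(1,3)X 1/2
(1,5)O 2/3
(1,6)O 2/2
(2,1)X 1/3
(2,4)X 1/4
(2,6)O 4/4
(3,2)X 2/2
(3,4)O 1/3
(3,5)O 3/4
(3,6)O 2/2
(4,3)X 1/2
The smallest same-type fraction is 1/4 at (2,4), which reduces to 1/4. Any threshold above that leaves this agent unsatisfied.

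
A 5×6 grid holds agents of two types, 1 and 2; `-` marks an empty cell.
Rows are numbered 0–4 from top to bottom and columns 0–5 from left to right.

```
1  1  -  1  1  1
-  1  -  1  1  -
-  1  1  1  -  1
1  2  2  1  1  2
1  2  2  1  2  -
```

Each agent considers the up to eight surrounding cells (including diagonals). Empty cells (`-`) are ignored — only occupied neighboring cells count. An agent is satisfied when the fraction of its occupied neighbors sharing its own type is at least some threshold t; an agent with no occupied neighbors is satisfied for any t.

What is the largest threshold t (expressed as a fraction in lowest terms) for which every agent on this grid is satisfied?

1/4

(0,0)1 2/2
(0,1)1 2/2
(0,3)1 3/3
(0,4)1 4/4
(0,5)1 2/2
(1,1)1 4/4
(1,3)1 5/5
(1,4)1 6/6
(2,1)1 3/5
(2,2)1 5/7
(2,3)1 5/6
(2,5)1 2/3
(3,0)1 2/4
(3,1)2 3/7
(3,2)2 3/8
(3,3)1 4/7
(3,4)1 4/6
(3,5)2 1/3
(4,0)1 1/3
(4,1)2 3/5
(4,2)2 3/5
(4,3)1 2/5
(4,4)2 1/4
The smallest same-type fraction is 1/4 at (4,4), which reduces to 1/4. Any threshold above that leaves this agent unsatisfied.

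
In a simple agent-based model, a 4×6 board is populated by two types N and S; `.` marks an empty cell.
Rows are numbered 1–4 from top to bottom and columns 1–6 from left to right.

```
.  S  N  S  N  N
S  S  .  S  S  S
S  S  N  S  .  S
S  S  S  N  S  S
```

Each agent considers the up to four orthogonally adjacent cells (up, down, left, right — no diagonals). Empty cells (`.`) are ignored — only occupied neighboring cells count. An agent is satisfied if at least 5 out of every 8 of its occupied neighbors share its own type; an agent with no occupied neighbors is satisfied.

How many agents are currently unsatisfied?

(1,2)S 1/2 unhappy
(1,3)N 0/2 unhappy
(1,4)S 1/3 unhappy
(1,5)N 1/3 unhappy
(1,6)N 1/2 unhappy
(2,1)S 2/2 ok
(2,2)S 3/3 ok
(2,4)S 3/3 ok
(2,5)S 2/3 ok
(2,6)S 2/3 ok
(3,1)S 3/3 ok
(3,2)S 3/4 ok
(3,3)N 0/3 unhappy
(3,4)S 1/3 unhappy
(3,6)S 2/2 ok
(4,1)S 2/2 ok
(4,2)S 3/3 ok
(4,3)S 1/3 unhappy
(4,4)N 0/3 unhappy
(4,5)S 1/2 unhappy
(4,6)S 2/2 ok
Unsatisfied: (1,2), (1,3), (1,4), (1,5), (1,6), (3,3), (3,4), (4,3), (4,4), (4,5) — 10 in total.

10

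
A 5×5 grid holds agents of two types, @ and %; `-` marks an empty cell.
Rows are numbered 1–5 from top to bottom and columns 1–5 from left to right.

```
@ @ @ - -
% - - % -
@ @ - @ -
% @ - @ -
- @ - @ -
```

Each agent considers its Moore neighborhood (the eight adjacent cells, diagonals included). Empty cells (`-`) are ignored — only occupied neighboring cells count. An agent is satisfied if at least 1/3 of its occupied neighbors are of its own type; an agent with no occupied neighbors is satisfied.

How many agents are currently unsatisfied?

(1,1)@ 1/2 satisfied
(1,2)@ 2/3 satisfied
(1,3)@ 1/2 satisfied
(2,1)% 0/4 not
(2,4)% 0/2 not
(3,1)@ 2/4 satisfied
(3,2)@ 2/4 satisfied
(3,4)@ 1/2 satisfied
(4,1)% 0/4 not
(4,2)@ 3/4 satisfied
(4,4)@ 2/2 satisfied
(5,2)@ 1/2 satisfied
(5,4)@ 1/1 satisfied
Unsatisfied: (2,1), (2,4), (4,1) — 3 in total.

3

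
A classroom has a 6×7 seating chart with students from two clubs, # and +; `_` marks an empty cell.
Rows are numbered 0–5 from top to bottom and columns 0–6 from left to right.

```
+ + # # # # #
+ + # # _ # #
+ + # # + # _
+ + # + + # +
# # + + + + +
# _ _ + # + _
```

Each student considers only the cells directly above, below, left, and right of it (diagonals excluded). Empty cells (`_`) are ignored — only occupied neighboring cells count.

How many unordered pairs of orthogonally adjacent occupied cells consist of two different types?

18

Scan each occupied cell's neighbors to the right and below so each pair is counted once.
Row 0: +(0,0)–+(0,1)= +(0,0)–+(1,0)= +(0,1)–#(0,2)≠ +(0,1)–+(1,1)= #(0,2)–#(0,3)= #(0,2)–#(1,2)= #(0,3)–#(0,4)= #(0,3)–#(1,3)= #(0,4)–#(0,5)= #(0,5)–#(0,6)= #(0,5)–#(1,5)= #(0,6)–#(1,6)=  → 1/12 unlike.
Row 1: +(1,0)–+(1,1)= +(1,0)–+(2,0)= +(1,1)–#(1,2)≠ +(1,1)–+(2,1)= #(1,2)–#(1,3)= #(1,2)–#(2,2)= #(1,3)–#(2,3)= #(1,5)–#(1,6)= #(1,5)–#(2,5)=  → 1/9 unlike.
Row 2: +(2,0)–+(2,1)= +(2,0)–+(3,0)= +(2,1)–#(2,2)≠ +(2,1)–+(3,1)= #(2,2)–#(2,3)= #(2,2)–#(3,2)= #(2,3)–+(2,4)≠ #(2,3)–+(3,3)≠ +(2,4)–#(2,5)≠ +(2,4)–+(3,4)= #(2,5)–#(3,5)=  → 4/11 unlike.
Row 3: +(3,0)–+(3,1)= +(3,0)–#(4,0)≠ +(3,1)–#(3,2)≠ +(3,1)–#(4,1)≠ #(3,2)–+(3,3)≠ #(3,2)–+(4,2)≠ +(3,3)–+(3,4)= +(3,3)–+(4,3)= +(3,4)–#(3,5)≠ +(3,4)–+(4,4)= #(3,5)–+(3,6)≠ #(3,5)–+(4,5)≠ +(3,6)–+(4,6)=  → 8/13 unlike.
Row 4: #(4,0)–#(4,1)= #(4,0)–#(5,0)= #(4,1)–+(4,2)≠ +(4,2)–+(4,3)= +(4,3)–+(4,4)= +(4,3)–+(5,3)= +(4,4)–+(4,5)= +(4,4)–#(5,4)≠ +(4,5)–+(4,6)= +(4,5)–+(5,5)=  → 2/10 unlike.
Row 5: +(5,3)–#(5,4)≠ #(5,4)–+(5,5)≠  → 2/2 unlike.
Total adjacent occupied pairs: 57; unlike-type pairs: 18.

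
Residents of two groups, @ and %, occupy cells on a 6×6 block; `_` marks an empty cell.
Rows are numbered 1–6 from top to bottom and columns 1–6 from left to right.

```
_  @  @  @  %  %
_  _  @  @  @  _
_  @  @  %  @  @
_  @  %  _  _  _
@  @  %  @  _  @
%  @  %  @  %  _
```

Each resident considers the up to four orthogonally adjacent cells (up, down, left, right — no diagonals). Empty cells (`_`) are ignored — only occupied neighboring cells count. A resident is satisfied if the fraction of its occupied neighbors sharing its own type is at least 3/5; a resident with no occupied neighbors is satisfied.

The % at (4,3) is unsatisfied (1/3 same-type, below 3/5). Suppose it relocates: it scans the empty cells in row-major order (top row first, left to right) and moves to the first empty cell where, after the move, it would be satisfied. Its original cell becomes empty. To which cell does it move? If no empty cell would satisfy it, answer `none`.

(2,1)

Vacating (4,3). Empty cells in order:
  (1,1): 0/1 same-type → still unsatisfied.
  (2,1): 0/0 same-type → satisfied — stop here.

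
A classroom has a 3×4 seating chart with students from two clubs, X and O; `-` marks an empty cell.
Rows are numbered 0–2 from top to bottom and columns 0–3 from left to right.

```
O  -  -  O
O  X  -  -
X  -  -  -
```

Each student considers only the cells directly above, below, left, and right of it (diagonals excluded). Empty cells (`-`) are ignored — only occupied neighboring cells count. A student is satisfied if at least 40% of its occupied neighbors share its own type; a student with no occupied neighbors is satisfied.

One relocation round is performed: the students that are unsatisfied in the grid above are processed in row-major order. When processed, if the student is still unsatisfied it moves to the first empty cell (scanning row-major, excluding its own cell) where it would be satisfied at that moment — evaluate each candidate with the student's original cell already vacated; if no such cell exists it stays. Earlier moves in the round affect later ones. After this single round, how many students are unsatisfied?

Initially unsatisfied (in order): (1,0), (1,1), (2,0).
  (1,0) → (0,1).
  (1,1) → (1,0).
  (2,0): now satisfied by earlier moves; stays.
Resulting grid:
O O - O
X - - -
X - - -
All satisfied now.

0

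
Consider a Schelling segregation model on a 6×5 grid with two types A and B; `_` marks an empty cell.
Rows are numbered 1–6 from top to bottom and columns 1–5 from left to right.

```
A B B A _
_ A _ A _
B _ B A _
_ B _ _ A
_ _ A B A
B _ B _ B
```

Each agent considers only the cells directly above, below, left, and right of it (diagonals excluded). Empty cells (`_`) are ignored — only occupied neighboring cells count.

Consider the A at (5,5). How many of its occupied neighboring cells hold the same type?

1

Occupied neighbors of (5,5): (4,5)=A, (6,5)=B, (5,4)=B.
Same type (A): 1 of 3.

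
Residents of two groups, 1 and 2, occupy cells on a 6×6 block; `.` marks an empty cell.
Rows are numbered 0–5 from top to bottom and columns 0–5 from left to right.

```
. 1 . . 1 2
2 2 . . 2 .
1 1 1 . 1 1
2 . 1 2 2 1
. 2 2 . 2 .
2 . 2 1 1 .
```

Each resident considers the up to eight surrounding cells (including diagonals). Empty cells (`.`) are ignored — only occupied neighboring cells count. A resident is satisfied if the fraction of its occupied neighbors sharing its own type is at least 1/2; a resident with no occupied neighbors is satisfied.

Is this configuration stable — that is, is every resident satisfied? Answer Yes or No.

No

(0,1)1 0/2 not
(0,4)1 0/2 not
(0,5)2 1/2 satisfied
(1,0)2 1/4 not
(1,1)2 1/5 not
(1,4)2 1/4 not
(2,0)1 1/4 not
(2,1)1 3/6 satisfied
(2,2)1 2/4 satisfied
(2,4)1 2/5 not
(2,5)1 2/4 satisfied
(3,0)2 1/3 not
(3,2)1 2/5 not
(3,3)2 3/6 satisfied
(3,4)2 2/5 not
(3,5)1 2/4 satisfied
(4,1)2 4/5 satisfied
(4,2)2 3/5 satisfied
(4,4)2 2/5 not
(5,0)2 1/1 satisfied
(5,2)2 2/3 satisfied
(5,3)1 1/4 not
(5,4)1 1/2 satisfied
For instance (0,1) has only 0/2 same-type neighbors, below 1/2.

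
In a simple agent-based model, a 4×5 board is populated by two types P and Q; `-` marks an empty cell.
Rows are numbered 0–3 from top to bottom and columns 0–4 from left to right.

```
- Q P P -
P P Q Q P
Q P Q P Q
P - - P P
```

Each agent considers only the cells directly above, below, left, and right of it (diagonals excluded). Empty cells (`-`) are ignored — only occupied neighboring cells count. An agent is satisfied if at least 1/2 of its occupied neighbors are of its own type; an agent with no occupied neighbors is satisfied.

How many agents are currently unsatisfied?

Row 0: (0,1)Q 0/2 not · (0,2)P 1/3 not · (0,3)P 1/2 satisfied
Row 1: (1,0)P 1/2 satisfied · (1,1)P 2/4 satisfied · (1,2)Q 2/4 satisfied · (1,3)Q 1/4 not · (1,4)P 0/2 not
Row 2: (2,0)Q 0/3 not · (2,1)P 1/3 not · (2,2)Q 1/3 not · (2,3)P 1/4 not · (2,4)Q 0/3 not
Row 3: (3,0)P 0/1 not · (3,3)P 2/2 satisfied · (3,4)P 1/2 satisfied
Unsatisfied: (0,1), (0,2), (1,3), (1,4), (2,0), (2,1), (2,2), (2,3), (2,4), (3,0) — 10 in total.

10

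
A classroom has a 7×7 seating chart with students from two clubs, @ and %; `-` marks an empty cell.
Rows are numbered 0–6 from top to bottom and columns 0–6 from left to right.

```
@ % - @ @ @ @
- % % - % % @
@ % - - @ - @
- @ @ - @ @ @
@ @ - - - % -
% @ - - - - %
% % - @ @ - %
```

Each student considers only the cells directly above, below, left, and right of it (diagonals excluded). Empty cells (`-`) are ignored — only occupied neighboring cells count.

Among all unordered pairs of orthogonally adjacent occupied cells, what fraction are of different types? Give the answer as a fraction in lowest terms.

Scan each occupied cell's neighbors to the right and below so each pair is counted once.
Row 0: @(0,0)–%(0,1)≠ %(0,1)–%(1,1)= @(0,3)–@(0,4)= @(0,4)–@(0,5)= @(0,4)–%(1,4)≠ @(0,5)–@(0,6)= @(0,5)–%(1,5)≠ @(0,6)–@(1,6)=  → 3/8 unlike.
Row 1: %(1,1)–%(1,2)= %(1,1)–%(2,1)= %(1,4)–%(1,5)= %(1,4)–@(2,4)≠ %(1,5)–@(1,6)≠ @(1,6)–@(2,6)=  → 2/6 unlike.
Row 2: @(2,0)–%(2,1)≠ %(2,1)–@(3,1)≠ @(2,4)–@(3,4)= @(2,6)–@(3,6)=  → 2/4 unlike.
Row 3: @(3,1)–@(3,2)= @(3,1)–@(4,1)= @(3,4)–@(3,5)= @(3,5)–@(3,6)= @(3,5)–%(4,5)≠  → 1/5 unlike.
Row 4: @(4,0)–@(4,1)= @(4,0)–%(5,0)≠ @(4,1)–@(5,1)=  → 1/3 unlike.
Row 5: %(5,0)–@(5,1)≠ %(5,0)–%(6,0)= @(5,1)–%(6,1)≠ %(5,6)–%(6,6)=  → 2/4 unlike.
Row 6: %(6,0)–%(6,1)= @(6,3)–@(6,4)=  → 0/2 unlike.
Total adjacent occupied pairs: 32; unlike-type pairs: 11.
11/32 is already in lowest terms.

11/32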